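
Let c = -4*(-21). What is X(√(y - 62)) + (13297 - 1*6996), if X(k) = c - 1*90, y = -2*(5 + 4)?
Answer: 6295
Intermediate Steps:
c = 84
y = -18 (y = -2*9 = -18)
X(k) = -6 (X(k) = 84 - 1*90 = 84 - 90 = -6)
X(√(y - 62)) + (13297 - 1*6996) = -6 + (13297 - 1*6996) = -6 + (13297 - 6996) = -6 + 6301 = 6295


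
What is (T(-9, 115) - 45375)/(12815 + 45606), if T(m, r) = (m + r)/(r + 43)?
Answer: -3584572/4615259 ≈ -0.77668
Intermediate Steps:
T(m, r) = (m + r)/(43 + r)
(T(-9, 115) - 45375)/(12815 + 45606) = ((-9 + 115)/(43 + 115) - 45375)/(12815 + 45606) = (106/158 - 45375)/58421 = ((1/158)*106 - 45375)*(1/58421) = (53/79 - 45375)*(1/58421) = -3584572/79*1/58421 = -3584572/4615259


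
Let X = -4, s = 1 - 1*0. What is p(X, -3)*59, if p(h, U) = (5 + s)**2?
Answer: 2124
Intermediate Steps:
s = 1 (s = 1 + 0 = 1)
p(h, U) = 36 (p(h, U) = (5 + 1)**2 = 6**2 = 36)
p(X, -3)*59 = 36*59 = 2124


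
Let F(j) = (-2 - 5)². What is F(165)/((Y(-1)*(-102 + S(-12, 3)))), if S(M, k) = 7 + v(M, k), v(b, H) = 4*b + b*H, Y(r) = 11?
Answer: -49/1969 ≈ -0.024886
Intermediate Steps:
F(j) = 49 (F(j) = (-7)² = 49)
v(b, H) = 4*b + H*b
S(M, k) = 7 + M*(4 + k)
F(165)/((Y(-1)*(-102 + S(-12, 3)))) = 49/((11*(-102 + (7 - 12*(4 + 3))))) = 49/((11*(-102 + (7 - 12*7)))) = 49/((11*(-102 + (7 - 84)))) = 49/((11*(-102 - 77))) = 49/((11*(-179))) = 49/(-1969) = 49*(-1/1969) = -49/1969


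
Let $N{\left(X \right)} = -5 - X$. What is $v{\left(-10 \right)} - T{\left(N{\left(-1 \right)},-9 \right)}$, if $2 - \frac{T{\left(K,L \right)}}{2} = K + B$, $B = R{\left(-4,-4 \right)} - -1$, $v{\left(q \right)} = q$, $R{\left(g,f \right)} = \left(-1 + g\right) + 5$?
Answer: $-20$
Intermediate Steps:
$R{\left(g,f \right)} = 4 + g$
$B = 1$ ($B = \left(4 - 4\right) - -1 = 0 + 1 = 1$)
$T{\left(K,L \right)} = 2 - 2 K$ ($T{\left(K,L \right)} = 4 - 2 \left(K + 1\right) = 4 - 2 \left(1 + K\right) = 4 - \left(2 + 2 K\right) = 2 - 2 K$)
$v{\left(-10 \right)} - T{\left(N{\left(-1 \right)},-9 \right)} = -10 - \left(2 - 2 \left(-5 - -1\right)\right) = -10 - \left(2 - 2 \left(-5 + 1\right)\right) = -10 - \left(2 - -8\right) = -10 - \left(2 + 8\right) = -10 - 10 = -20$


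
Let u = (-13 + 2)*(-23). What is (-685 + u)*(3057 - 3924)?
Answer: 374544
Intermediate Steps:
u = 253 (u = -11*(-23) = 253)
(-685 + u)*(3057 - 3924) = (-685 + 253)*(3057 - 3924) = -432*(-867) = 374544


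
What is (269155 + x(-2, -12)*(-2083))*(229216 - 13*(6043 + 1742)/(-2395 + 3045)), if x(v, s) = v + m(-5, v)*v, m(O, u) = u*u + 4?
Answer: 702411119347/10 ≈ 7.0241e+10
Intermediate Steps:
m(O, u) = 4 + u² (m(O, u) = u² + 4 = 4 + u²)
x(v, s) = v + v*(4 + v²) (x(v, s) = v + (4 + v²)*v = v + v*(4 + v²))
(269155 + x(-2, -12)*(-2083))*(229216 - 13*(6043 + 1742)/(-2395 + 3045)) = (269155 - 2*(5 + (-2)²)*(-2083))*(229216 - 13*(6043 + 1742)/(-2395 + 3045)) = (269155 - 2*(5 + 4)*(-2083))*(229216 - 101205/650) = (269155 - 2*9*(-2083))*(229216 - 101205/650) = (269155 - 18*(-2083))*(229216 - 13*1557/130) = (269155 + 37494)*(229216 - 1557/10) = 306649*(2290603/10) = 702411119347/10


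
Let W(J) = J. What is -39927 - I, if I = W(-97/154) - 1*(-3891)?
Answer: -6747875/154 ≈ -43817.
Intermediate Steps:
I = 599117/154 (I = -97/154 - 1*(-3891) = -97*1/154 + 3891 = -97/154 + 3891 = 599117/154 ≈ 3890.4)
-39927 - I = -39927 - 1*599117/154 = -39927 - 599117/154 = -6747875/154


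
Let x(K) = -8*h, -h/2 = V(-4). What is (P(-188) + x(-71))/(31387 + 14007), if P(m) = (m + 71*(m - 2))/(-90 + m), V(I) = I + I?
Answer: -10953/6309766 ≈ -0.0017359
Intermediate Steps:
V(I) = 2*I
h = 16 (h = -4*(-4) = -2*(-8) = 16)
P(m) = (-142 + 72*m)/(-90 + m) (P(m) = (m + 71*(-2 + m))/(-90 + m) = (m + (-142 + 71*m))/(-90 + m) = (-142 + 72*m)/(-90 + m))
x(K) = -128 (x(K) = -8*16 = -128)
(P(-188) + x(-71))/(31387 + 14007) = (2*(-71 + 36*(-188))/(-90 - 188) - 128)/(31387 + 14007) = (2*(-71 - 6768)/(-278) - 128)/45394 = (2*(-1/278)*(-6839) - 128)*(1/45394) = (6839/139 - 128)*(1/45394) = -10953/139*1/45394 = -10953/6309766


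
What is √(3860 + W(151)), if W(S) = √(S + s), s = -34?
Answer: √(3860 + 3*√13) ≈ 62.216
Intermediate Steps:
W(S) = √(-34 + S) (W(S) = √(S - 34) = √(-34 + S))
√(3860 + W(151)) = √(3860 + √(-34 + 151)) = √(3860 + √117) = √(3860 + 3*√13)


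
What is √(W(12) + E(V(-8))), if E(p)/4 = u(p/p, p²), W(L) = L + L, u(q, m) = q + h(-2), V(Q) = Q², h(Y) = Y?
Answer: 2*√5 ≈ 4.4721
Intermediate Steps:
u(q, m) = -2 + q (u(q, m) = q - 2 = -2 + q)
W(L) = 2*L
E(p) = -4 (E(p) = 4*(-2 + p/p) = 4*(-2 + 1) = 4*(-1) = -4)
√(W(12) + E(V(-8))) = √(2*12 - 4) = √(24 - 4) = √20 = 2*√5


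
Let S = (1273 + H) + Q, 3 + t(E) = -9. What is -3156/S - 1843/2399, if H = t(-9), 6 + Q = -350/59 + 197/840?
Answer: -489340977229/148535099777 ≈ -3.2944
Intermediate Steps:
t(E) = -12 (t(E) = -3 - 9 = -12)
Q = -579737/49560 (Q = -6 + (-350/59 + 197/840) = -6 - 282377/49560 = -579737/49560 ≈ -11.698)
H = -12
S = 61915423/49560 (S = (1273 - 12) - 579737/49560 = 1261 - 579737/49560 = 61915423/49560 ≈ 1249.3)
-3156/S - 1843/2399 = -3156/61915423/49560 - 1843/2399 = -3156*49560/61915423 - 1843*1/2399 = -156411360/61915423 - 1843/2399 = -489340977229/148535099777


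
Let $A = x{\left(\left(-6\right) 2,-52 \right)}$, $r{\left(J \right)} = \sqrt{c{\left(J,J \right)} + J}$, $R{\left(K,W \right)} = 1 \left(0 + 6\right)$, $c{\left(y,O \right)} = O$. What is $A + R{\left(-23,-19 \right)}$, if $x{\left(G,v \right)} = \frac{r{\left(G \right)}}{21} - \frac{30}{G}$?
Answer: $\frac{17}{2} + \frac{2 i \sqrt{6}}{21} \approx 8.5 + 0.23328 i$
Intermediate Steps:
$R{\left(K,W \right)} = 6$ ($R{\left(K,W \right)} = 1 \cdot 6 = 6$)
$r{\left(J \right)} = \sqrt{2} \sqrt{J}$ ($r{\left(J \right)} = \sqrt{J + J} = \sqrt{2 J} = \sqrt{2} \sqrt{J}$)
$x{\left(G,v \right)} = - \frac{30}{G} + \frac{\sqrt{2} \sqrt{G}}{21}$ ($x{\left(G,v \right)} = \frac{\sqrt{2} \sqrt{G}}{21} - \frac{30}{G} = - \frac{30}{G} + \frac{\sqrt{2} \sqrt{G}}{21}$)
$A = \frac{5}{2} + \frac{2 i \sqrt{6}}{21}$ ($A = \frac{-630 + \sqrt{2} \left(\left(-6\right) 2\right)^{\frac{3}{2}}}{21 \left(\left(-6\right) 2\right)} = \frac{-630 + \sqrt{2} \left(-12\right)^{\frac{3}{2}}}{21 \left(-12\right)} = \frac{1}{21} \left(- \frac{1}{12}\right) \left(-630 + \sqrt{2} \left(- 24 i \sqrt{3}\right)\right) = \frac{1}{21} \left(- \frac{1}{12}\right) \left(-630 - 24 i \sqrt{6}\right) = \frac{5}{2} + \frac{2 i \sqrt{6}}{21} \approx 2.5 + 0.23328 i$)
$A + R{\left(-23,-19 \right)} = \left(\frac{5}{2} + \frac{2 i \sqrt{6}}{21}\right) + 6 = \frac{17}{2} + \frac{2 i \sqrt{6}}{21}$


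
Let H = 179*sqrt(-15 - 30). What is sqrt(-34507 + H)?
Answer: sqrt(-34507 + 537*I*sqrt(5)) ≈ 3.232 + 185.79*I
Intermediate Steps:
H = 537*I*sqrt(5) (H = 179*sqrt(-45) = 179*(3*I*sqrt(5)) = 537*I*sqrt(5) ≈ 1200.8*I)
sqrt(-34507 + H) = sqrt(-34507 + 537*I*sqrt(5))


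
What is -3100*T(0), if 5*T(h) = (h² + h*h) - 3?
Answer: 1860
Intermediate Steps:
T(h) = -⅗ + 2*h²/5 (T(h) = ((h² + h*h) - 3)/5 = ((h² + h²) - 3)/5 = (2*h² - 3)/5 = (-3 + 2*h²)/5 = -⅗ + 2*h²/5)
-3100*T(0) = -3100*(-⅗ + (⅖)*0²) = -3100*(-⅗ + (⅖)*0) = -3100*(-⅗ + 0) = -3100*(-⅗) = 1860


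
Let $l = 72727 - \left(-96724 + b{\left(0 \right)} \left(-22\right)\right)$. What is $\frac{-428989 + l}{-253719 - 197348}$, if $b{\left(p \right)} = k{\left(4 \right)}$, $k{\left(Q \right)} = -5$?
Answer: $\frac{259648}{451067} \approx 0.57563$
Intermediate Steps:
$b{\left(p \right)} = -5$
$l = 169341$ ($l = 72727 - \left(-96724 - -110\right) = 72727 - \left(-96724 + 110\right) = 72727 - -96614 = 72727 + 96614 = 169341$)
$\frac{-428989 + l}{-253719 - 197348} = \frac{-428989 + 169341}{-253719 - 197348} = - \frac{259648}{-253719 - 197348} = - \frac{259648}{-451067} = \left(-259648\right) \left(- \frac{1}{451067}\right) = \frac{259648}{451067}$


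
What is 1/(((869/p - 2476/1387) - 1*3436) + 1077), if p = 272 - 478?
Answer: -285722/675733557 ≈ -0.00042283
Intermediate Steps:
p = -206
1/(((869/p - 2476/1387) - 1*3436) + 1077) = 1/(((869/(-206) - 2476/1387) - 1*3436) + 1077) = 1/(((869*(-1/206) - 2476*1/1387) - 3436) + 1077) = 1/(((-869/206 - 2476/1387) - 3436) + 1077) = 1/((-1715359/285722 - 3436) + 1077) = 1/(-983456151/285722 + 1077) = 1/(-675733557/285722) = -285722/675733557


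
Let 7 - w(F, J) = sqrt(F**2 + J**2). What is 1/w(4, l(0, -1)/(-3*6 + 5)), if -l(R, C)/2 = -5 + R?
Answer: 1183/5477 + 26*sqrt(701)/5477 ≈ 0.34168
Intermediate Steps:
l(R, C) = 10 - 2*R (l(R, C) = -2*(-5 + R) = 10 - 2*R)
w(F, J) = 7 - sqrt(F**2 + J**2)
1/w(4, l(0, -1)/(-3*6 + 5)) = 1/(7 - sqrt(4**2 + ((10 - 2*0)/(-3*6 + 5))**2)) = 1/(7 - sqrt(16 + ((10 + 0)/(-18 + 5))**2)) = 1/(7 - sqrt(16 + (10/(-13))**2)) = 1/(7 - sqrt(16 + (10*(-1/13))**2)) = 1/(7 - sqrt(16 + (-10/13)**2)) = 1/(7 - sqrt(16 + 100/169)) = 1/(7 - sqrt(2804/169)) = 1/(7 - 2*sqrt(701)/13)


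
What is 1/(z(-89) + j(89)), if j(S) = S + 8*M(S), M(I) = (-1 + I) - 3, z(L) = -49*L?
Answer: 1/5130 ≈ 0.00019493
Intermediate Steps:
M(I) = -4 + I
j(S) = -32 + 9*S (j(S) = S + 8*(-4 + S) = S + (-32 + 8*S) = -32 + 9*S)
1/(z(-89) + j(89)) = 1/(-49*(-89) + (-32 + 9*89)) = 1/(4361 + (-32 + 801)) = 1/(4361 + 769) = 1/5130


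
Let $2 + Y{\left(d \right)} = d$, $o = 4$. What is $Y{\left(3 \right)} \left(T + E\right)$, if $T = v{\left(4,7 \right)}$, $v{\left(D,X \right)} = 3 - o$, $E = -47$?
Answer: $-48$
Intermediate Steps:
$Y{\left(d \right)} = -2 + d$
$v{\left(D,X \right)} = -1$ ($v{\left(D,X \right)} = 3 - 4 = -1$)
$T = -1$
$Y{\left(3 \right)} \left(T + E\right) = \left(-2 + 3\right) \left(-1 - 47\right) = 1 \left(-48\right) = -48$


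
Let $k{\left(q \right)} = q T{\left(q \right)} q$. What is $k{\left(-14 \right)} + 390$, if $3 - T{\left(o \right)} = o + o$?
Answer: $6466$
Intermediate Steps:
$T{\left(o \right)} = 3 - 2 o$ ($T{\left(o \right)} = 3 - \left(o + o\right) = 3 - 2 o$)
$k{\left(q \right)} = q^{2} \left(3 - 2 q\right)$ ($k{\left(q \right)} = q \left(3 - 2 q\right) q = q^{2} \left(3 - 2 q\right)$)
$k{\left(-14 \right)} + 390 = \left(-14\right)^{2} \left(3 - -28\right) + 390 = 196 \left(3 + 28\right) + 390 = 196 \cdot 31 + 390 = 6076 + 390 = 6466$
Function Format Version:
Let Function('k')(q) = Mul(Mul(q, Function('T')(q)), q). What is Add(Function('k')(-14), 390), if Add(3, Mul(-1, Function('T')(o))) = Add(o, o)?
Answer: 6466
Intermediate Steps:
Function('T')(o) = Add(3, Mul(-2, o)) (Function('T')(o) = Add(3, Mul(-1, Add(o, o))) = Add(3, Mul(-1, Mul(2, o))) = Add(3, Mul(-2, o)))
Function('k')(q) = Mul(Pow(q, 2), Add(3, Mul(-2, q))) (Function('k')(q) = Mul(Mul(q, Add(3, Mul(-2, q))), q) = Mul(Pow(q, 2), Add(3, Mul(-2, q))))
Add(Function('k')(-14), 390) = Add(Mul(Pow(-14, 2), Add(3, Mul(-2, -14))), 390) = Add(Mul(196, Add(3, 28)), 390) = Add(Mul(196, 31), 390) = Add(6076, 390) = 6466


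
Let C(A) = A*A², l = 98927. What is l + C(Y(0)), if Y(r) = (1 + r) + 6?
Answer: 99270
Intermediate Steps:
Y(r) = 7 + r
C(A) = A³
l + C(Y(0)) = 98927 + (7 + 0)³ = 98927 + 7³ = 98927 + 343 = 99270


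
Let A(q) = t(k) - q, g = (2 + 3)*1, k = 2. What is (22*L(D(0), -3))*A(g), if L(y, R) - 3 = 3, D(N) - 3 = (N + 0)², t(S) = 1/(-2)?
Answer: -726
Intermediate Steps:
t(S) = -½
D(N) = 3 + N² (D(N) = 3 + (N + 0)² = 3 + N²)
L(y, R) = 6 (L(y, R) = 3 + 3 = 6)
g = 5 (g = 5*1 = 5)
A(q) = -½ - q
(22*L(D(0), -3))*A(g) = (22*6)*(-½ - 1*5) = 132*(-½ - 5) = 132*(-11/2) = -726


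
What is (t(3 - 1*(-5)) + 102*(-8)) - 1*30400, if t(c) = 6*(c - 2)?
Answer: -31180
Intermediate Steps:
t(c) = -12 + 6*c (t(c) = 6*(-2 + c) = -12 + 6*c)
(t(3 - 1*(-5)) + 102*(-8)) - 1*30400 = ((-12 + 6*(3 - 1*(-5))) + 102*(-8)) - 1*30400 = ((-12 + 6*(3 + 5)) - 816) - 30400 = ((-12 + 6*8) - 816) - 30400 = ((-12 + 48) - 816) - 30400 = (36 - 816) - 30400 = -780 - 30400 = -31180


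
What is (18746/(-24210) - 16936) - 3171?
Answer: -243404608/12105 ≈ -20108.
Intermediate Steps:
(18746/(-24210) - 16936) - 3171 = (18746*(-1/24210) - 16936) - 3171 = (-9373/12105 - 16936) - 3171 = -205019653/12105 - 3171 = -243404608/12105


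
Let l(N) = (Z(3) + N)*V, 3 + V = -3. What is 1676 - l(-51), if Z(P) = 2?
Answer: 1382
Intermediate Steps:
V = -6 (V = -3 - 3 = -6)
l(N) = -12 - 6*N (l(N) = (2 + N)*(-6) = -12 - 6*N)
1676 - l(-51) = 1676 - (-12 - 6*(-51)) = 1676 - (-12 + 306) = 1676 - 1*294 = 1676 - 294 = 1382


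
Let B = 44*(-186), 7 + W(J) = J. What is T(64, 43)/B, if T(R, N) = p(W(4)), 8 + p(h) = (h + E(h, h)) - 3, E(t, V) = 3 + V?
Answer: 7/4092 ≈ 0.0017107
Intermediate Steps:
W(J) = -7 + J
B = -8184
p(h) = -8 + 2*h (p(h) = -8 + ((h + (3 + h)) - 3) = -8 + ((3 + 2*h) - 3) = -8 + 2*h)
T(R, N) = -14 (T(R, N) = -8 + 2*(-7 + 4) = -8 + 2*(-3) = -8 - 6 = -14)
T(64, 43)/B = -14/(-8184) = -14*(-1/8184) = 7/4092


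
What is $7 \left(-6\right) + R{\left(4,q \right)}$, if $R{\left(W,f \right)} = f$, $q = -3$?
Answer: $-45$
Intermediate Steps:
$7 \left(-6\right) + R{\left(4,q \right)} = 7 \left(-6\right) - 3 = -42 - 3 = -45$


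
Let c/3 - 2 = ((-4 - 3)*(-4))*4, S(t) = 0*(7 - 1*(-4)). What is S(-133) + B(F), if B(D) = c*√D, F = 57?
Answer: 342*√57 ≈ 2582.0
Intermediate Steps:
S(t) = 0 (S(t) = 0*(7 + 4) = 0*11 = 0)
c = 342 (c = 6 + 3*(((-4 - 3)*(-4))*4) = 6 + 3*(-7*(-4)*4) = 6 + 3*(28*4) = 6 + 3*112 = 6 + 336 = 342)
B(D) = 342*√D
S(-133) + B(F) = 0 + 342*√57 = 342*√57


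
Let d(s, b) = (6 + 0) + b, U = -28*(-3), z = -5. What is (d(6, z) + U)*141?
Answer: 11985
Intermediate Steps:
U = 84
d(s, b) = 6 + b
(d(6, z) + U)*141 = ((6 - 5) + 84)*141 = (1 + 84)*141 = 85*141 = 11985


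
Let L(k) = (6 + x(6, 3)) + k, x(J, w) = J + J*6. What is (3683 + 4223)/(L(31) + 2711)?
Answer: 3953/1395 ≈ 2.8337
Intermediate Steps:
x(J, w) = 7*J (x(J, w) = J + 6*J = 7*J)
L(k) = 48 + k (L(k) = (6 + 7*6) + k = (6 + 42) + k = 48 + k)
(3683 + 4223)/(L(31) + 2711) = (3683 + 4223)/((48 + 31) + 2711) = 7906/(79 + 2711) = 7906/2790 = 7906*(1/2790) = 3953/1395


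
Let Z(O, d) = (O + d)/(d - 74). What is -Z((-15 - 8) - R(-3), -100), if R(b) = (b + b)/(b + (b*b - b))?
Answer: -367/522 ≈ -0.70306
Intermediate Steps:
R(b) = 2/b (R(b) = (2*b)/(b + (b² - b)) = (2*b)/(b²) = (2*b)/b² = 2/b)
Z(O, d) = (O + d)/(-74 + d)
-Z((-15 - 8) - R(-3), -100) = -(((-15 - 8) - 2/(-3)) - 100)/(-74 - 100) = -((-23 - 2*(-1)/3) - 100)/(-174) = -(-1)*((-23 - 1*(-⅔)) - 100)/174 = -(-1)*((-23 + ⅔) - 100)/174 = -(-1)*(-67/3 - 100)/174 = -(-1)*(-367)/(174*3) = -1*367/522 = -367/522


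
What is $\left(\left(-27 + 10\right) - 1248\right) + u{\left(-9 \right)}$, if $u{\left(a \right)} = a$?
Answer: $-1274$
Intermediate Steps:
$\left(\left(-27 + 10\right) - 1248\right) + u{\left(-9 \right)} = \left(\left(-27 + 10\right) - 1248\right) - 9 = \left(-17 - 1248\right) - 9 = -1265 - 9 = -1274$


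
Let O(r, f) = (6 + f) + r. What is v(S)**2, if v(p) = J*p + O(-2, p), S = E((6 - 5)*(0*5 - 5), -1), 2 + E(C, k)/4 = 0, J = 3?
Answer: 784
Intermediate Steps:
O(r, f) = 6 + f + r
E(C, k) = -8 (E(C, k) = -8 + 4*0 = -8 + 0 = -8)
S = -8
v(p) = 4 + 4*p (v(p) = 3*p + (6 + p - 2) = 3*p + (4 + p) = 4 + 4*p)
v(S)**2 = (4 + 4*(-8))**2 = (4 - 32)**2 = (-28)**2 = 784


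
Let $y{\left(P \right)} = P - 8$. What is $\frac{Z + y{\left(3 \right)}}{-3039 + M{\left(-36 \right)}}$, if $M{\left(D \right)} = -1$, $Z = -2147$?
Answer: $\frac{269}{380} \approx 0.70789$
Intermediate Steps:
$y{\left(P \right)} = -8 + P$
$\frac{Z + y{\left(3 \right)}}{-3039 + M{\left(-36 \right)}} = \frac{-2147 + \left(-8 + 3\right)}{-3039 - 1} = \frac{-2147 - 5}{-3040} = \left(-2152\right) \left(- \frac{1}{3040}\right) = \frac{269}{380}$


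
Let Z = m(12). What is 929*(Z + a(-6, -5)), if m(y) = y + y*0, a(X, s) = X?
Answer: 5574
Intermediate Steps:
m(y) = y (m(y) = y + 0 = y)
Z = 12
929*(Z + a(-6, -5)) = 929*(12 - 6) = 929*6 = 5574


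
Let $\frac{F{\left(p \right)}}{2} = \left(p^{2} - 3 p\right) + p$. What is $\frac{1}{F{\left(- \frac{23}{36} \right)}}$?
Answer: $\frac{648}{2185} \approx 0.29657$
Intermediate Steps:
$F{\left(p \right)} = - 4 p + 2 p^{2}$ ($F{\left(p \right)} = 2 \left(\left(p^{2} - 3 p\right) + p\right) = 2 \left(p^{2} - 2 p\right) = - 4 p + 2 p^{2}$)
$\frac{1}{F{\left(- \frac{23}{36} \right)}} = \frac{1}{2 \left(- \frac{23}{36}\right) \left(-2 - \frac{23}{36}\right)} = \frac{1}{2 \left(- \frac{23}{36}\right) \left(- \frac{95}{36}\right)} = \frac{1}{\frac{2185}{648}} = \frac{648}{2185}$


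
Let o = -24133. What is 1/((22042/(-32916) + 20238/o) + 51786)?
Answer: 397180914/20567811765607 ≈ 1.9311e-5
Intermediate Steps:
1/((22042/(-32916) + 20238/o) + 51786) = 1/((22042/(-32916) + 20238/(-24133)) + 51786) = 1/((22042*(-1/32916) + 20238*(-1/24133)) + 51786) = 1/((-11021/16458 - 20238/24133) + 51786) = 1/(-599046797/397180914 + 51786) = 1/(20567811765607/397180914) = 397180914/20567811765607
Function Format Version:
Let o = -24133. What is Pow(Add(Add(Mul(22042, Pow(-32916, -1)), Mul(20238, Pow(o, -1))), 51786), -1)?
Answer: Rational(397180914, 20567811765607) ≈ 1.9311e-5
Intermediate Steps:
Pow(Add(Add(Mul(22042, Pow(-32916, -1)), Mul(20238, Pow(o, -1))), 51786), -1) = Pow(Add(Add(Mul(22042, Pow(-32916, -1)), Mul(20238, Pow(-24133, -1))), 51786), -1) = Pow(Add(Add(Mul(22042, Rational(-1, 32916)), Mul(20238, Rational(-1, 24133))), 51786), -1) = Pow(Add(Add(Rational(-11021, 16458), Rational(-20238, 24133)), 51786), -1) = Pow(Add(Rational(-599046797, 397180914), 51786), -1) = Pow(Rational(20567811765607, 397180914), -1) = Rational(397180914, 20567811765607)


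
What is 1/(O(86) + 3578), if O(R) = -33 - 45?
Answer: 1/3500 ≈ 0.00028571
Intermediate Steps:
O(R) = -78
1/(O(86) + 3578) = 1/(-78 + 3578) = 1/3500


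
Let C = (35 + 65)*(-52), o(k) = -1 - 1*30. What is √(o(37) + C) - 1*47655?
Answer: -47655 + I*√5231 ≈ -47655.0 + 72.326*I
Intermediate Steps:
o(k) = -31 (o(k) = -1 - 30 = -31)
C = -5200 (C = 100*(-52) = -5200)
√(o(37) + C) - 1*47655 = √(-31 - 5200) - 1*47655 = √(-5231) - 47655 = I*√5231 - 47655 = -47655 + I*√5231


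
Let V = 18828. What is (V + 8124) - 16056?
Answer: 10896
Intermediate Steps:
(V + 8124) - 16056 = (18828 + 8124) - 16056 = 26952 - 16056 = 10896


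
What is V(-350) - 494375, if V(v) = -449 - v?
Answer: -494474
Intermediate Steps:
V(-350) - 494375 = (-449 - 1*(-350)) - 494375 = (-449 + 350) - 494375 = -99 - 494375 = -494474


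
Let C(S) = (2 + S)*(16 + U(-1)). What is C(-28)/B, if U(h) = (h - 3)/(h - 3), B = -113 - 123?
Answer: 221/118 ≈ 1.8729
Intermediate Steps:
B = -236
U(h) = 1 (U(h) = (-3 + h)/(-3 + h) = 1)
C(S) = 34 + 17*S (C(S) = (2 + S)*(16 + 1) = (2 + S)*17 = 34 + 17*S)
C(-28)/B = (34 + 17*(-28))/(-236) = (34 - 476)*(-1/236) = -442*(-1/236) = 221/118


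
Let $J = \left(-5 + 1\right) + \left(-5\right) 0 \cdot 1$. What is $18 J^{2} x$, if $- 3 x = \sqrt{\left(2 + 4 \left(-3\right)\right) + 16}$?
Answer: $- 96 \sqrt{6} \approx -235.15$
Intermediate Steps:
$J = -4$ ($J = -4 + 0 \cdot 1 = -4 + 0 = -4$)
$x = - \frac{\sqrt{6}}{3}$ ($x = - \frac{\sqrt{\left(2 + 4 \left(-3\right)\right) + 16}}{3} = - \frac{\sqrt{\left(2 - 12\right) + 16}}{3} = - \frac{\sqrt{-10 + 16}}{3} = - \frac{\sqrt{6}}{3} \approx -0.8165$)
$18 J^{2} x = 18 \left(-4\right)^{2} \left(- \frac{\sqrt{6}}{3}\right) = 18 \cdot 16 \left(- \frac{\sqrt{6}}{3}\right) = 288 \left(- \frac{\sqrt{6}}{3}\right) = - 96 \sqrt{6}$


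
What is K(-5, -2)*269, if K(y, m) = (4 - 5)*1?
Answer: -269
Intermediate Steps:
K(y, m) = -1 (K(y, m) = -1*1 = -1)
K(-5, -2)*269 = -1*269 = -269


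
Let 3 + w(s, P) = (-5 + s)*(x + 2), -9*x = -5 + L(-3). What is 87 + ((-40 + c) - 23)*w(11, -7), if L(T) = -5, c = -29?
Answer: -4063/3 ≈ -1354.3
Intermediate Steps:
x = 10/9 (x = -(-5 - 5)/9 = -⅑*(-10) = 10/9 ≈ 1.1111)
w(s, P) = -167/9 + 28*s/9 (w(s, P) = -3 + (-5 + s)*(10/9 + 2) = -3 + (-5 + s)*(28/9) = -3 + (-140/9 + 28*s/9) = -167/9 + 28*s/9)
87 + ((-40 + c) - 23)*w(11, -7) = 87 + ((-40 - 29) - 23)*(-167/9 + (28/9)*11) = 87 + (-69 - 23)*(-167/9 + 308/9) = 87 - 92*47/3 = 87 - 4324/3 = -4063/3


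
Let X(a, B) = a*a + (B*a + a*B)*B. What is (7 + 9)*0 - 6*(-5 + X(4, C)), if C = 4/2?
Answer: -258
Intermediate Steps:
C = 2 (C = 4*(1/2) = 2)
X(a, B) = a**2 + 2*a*B**2 (X(a, B) = a**2 + (B*a + B*a)*B = a**2 + (2*B*a)*B = a**2 + 2*a*B**2)
(7 + 9)*0 - 6*(-5 + X(4, C)) = (7 + 9)*0 - 6*(-5 + 4*(4 + 2*2**2)) = 16*0 - 6*(-5 + 4*(4 + 2*4)) = 0 - 6*(-5 + 4*(4 + 8)) = 0 - 6*(-5 + 4*12) = 0 - 6*(-5 + 48) = 0 - 6*43 = 0 - 258 = -258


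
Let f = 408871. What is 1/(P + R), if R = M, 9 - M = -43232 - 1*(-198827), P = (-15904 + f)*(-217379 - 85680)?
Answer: -1/119092341639 ≈ -8.3968e-12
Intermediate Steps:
P = -119092186053 (P = (-15904 + 408871)*(-217379 - 85680) = 392967*(-303059) = -119092186053)
M = -155586 (M = 9 - (-43232 - 1*(-198827)) = 9 - (-43232 + 198827) = 9 - 1*155595 = 9 - 155595 = -155586)
R = -155586
1/(P + R) = 1/(-119092186053 - 155586) = 1/(-119092341639) = -1/119092341639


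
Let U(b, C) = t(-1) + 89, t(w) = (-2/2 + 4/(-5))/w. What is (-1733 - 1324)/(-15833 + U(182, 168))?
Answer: 5095/26237 ≈ 0.19419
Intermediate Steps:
t(w) = -9/(5*w) (t(w) = (-2*½ + 4*(-⅕))/w = (-1 - ⅘)/w = -9/(5*w))
U(b, C) = 454/5 (U(b, C) = -9/5/(-1) + 89 = -9/5*(-1) + 89 = 9/5 + 89 = 454/5)
(-1733 - 1324)/(-15833 + U(182, 168)) = (-1733 - 1324)/(-15833 + 454/5) = -3057/(-78711/5) = -3057*(-5/78711) = 5095/26237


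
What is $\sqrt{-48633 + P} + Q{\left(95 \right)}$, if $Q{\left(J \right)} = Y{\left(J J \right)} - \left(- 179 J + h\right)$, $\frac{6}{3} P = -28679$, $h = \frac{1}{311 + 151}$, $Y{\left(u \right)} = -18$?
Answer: $\frac{7847993}{462} + \frac{i \sqrt{251890}}{2} \approx 16987.0 + 250.94 i$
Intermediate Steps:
$h = \frac{1}{462} \approx 0.0021645$
$P = - \frac{28679}{2}$ ($P = \frac{1}{2} \left(-28679\right) = - \frac{28679}{2} \approx -14340.0$)
$Q{\left(J \right)} = - \frac{8317}{462} + 179 J$ ($Q{\left(J \right)} = -18 - \left(- 179 J + \frac{1}{462}\right) = -18 - \left(\frac{1}{462} - 179 J\right) = -18 + \left(- \frac{1}{462} + 179 J\right) = - \frac{8317}{462} + 179 J$)
$\sqrt{-48633 + P} + Q{\left(95 \right)} = \sqrt{-48633 - \frac{28679}{2}} + \left(- \frac{8317}{462} + 179 \cdot 95\right) = \sqrt{- \frac{125945}{2}} + \left(- \frac{8317}{462} + 17005\right) = \frac{i \sqrt{251890}}{2} + \frac{7847993}{462} = \frac{7847993}{462} + \frac{i \sqrt{251890}}{2}$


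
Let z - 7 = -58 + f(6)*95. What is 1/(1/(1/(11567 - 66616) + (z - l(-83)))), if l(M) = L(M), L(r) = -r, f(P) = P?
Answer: 24001363/55049 ≈ 436.00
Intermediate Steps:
l(M) = -M
z = 519 (z = 7 + (-58 + 6*95) = 7 + (-58 + 570) = 7 + 512 = 519)
1/(1/(1/(11567 - 66616) + (z - l(-83)))) = 1/(1/(1/(11567 - 66616) + (519 - (-1)*(-83)))) = 1/(1/(1/(-55049) + (519 - 1*83))) = 1/(1/(-1/55049 + (519 - 83))) = 1/(1/(-1/55049 + 436)) = 1/(1/(24001363/55049)) = 1/(55049/24001363) = 24001363/55049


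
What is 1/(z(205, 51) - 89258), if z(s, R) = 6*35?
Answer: -1/89048 ≈ -1.1230e-5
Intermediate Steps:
z(s, R) = 210
1/(z(205, 51) - 89258) = 1/(210 - 89258) = 1/(-89048) = -1/89048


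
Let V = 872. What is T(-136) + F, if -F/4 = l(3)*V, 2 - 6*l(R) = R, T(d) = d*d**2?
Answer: -7544624/3 ≈ -2.5149e+6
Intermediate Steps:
T(d) = d**3
l(R) = 1/3 - R/6
F = 1744/3 (F = -4*(1/3 - 1/6*3)*872 = -4*(1/3 - 1/2)*872 = -(-2)*872/3 = -4*(-436/3) = 1744/3 ≈ 581.33)
T(-136) + F = (-136)**3 + 1744/3 = -2515456 + 1744/3 = -7544624/3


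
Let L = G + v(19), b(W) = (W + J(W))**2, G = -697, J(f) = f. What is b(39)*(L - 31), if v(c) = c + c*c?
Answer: -2117232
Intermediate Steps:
v(c) = c + c**2
b(W) = 4*W**2 (b(W) = (W + W)**2 = (2*W)**2 = 4*W**2)
L = -317 (L = -697 + 19*(1 + 19) = -697 + 19*20 = -697 + 380 = -317)
b(39)*(L - 31) = (4*39**2)*(-317 - 31) = (4*1521)*(-348) = 6084*(-348) = -2117232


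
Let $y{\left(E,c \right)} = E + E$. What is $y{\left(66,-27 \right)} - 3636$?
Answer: $-3504$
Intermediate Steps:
$y{\left(E,c \right)} = 2 E$
$y{\left(66,-27 \right)} - 3636 = 2 \cdot 66 - 3636 = 132 - 3636 = -3504$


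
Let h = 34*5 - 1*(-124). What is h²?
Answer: 86436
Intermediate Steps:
h = 294 (h = 170 + 124 = 294)
h² = 294² = 86436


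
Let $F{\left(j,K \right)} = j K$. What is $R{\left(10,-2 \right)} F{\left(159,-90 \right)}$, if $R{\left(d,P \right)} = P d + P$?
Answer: $314820$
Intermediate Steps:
$R{\left(d,P \right)} = P + P d$
$F{\left(j,K \right)} = K j$
$R{\left(10,-2 \right)} F{\left(159,-90 \right)} = - 2 \left(1 + 10\right) \left(\left(-90\right) 159\right) = \left(-2\right) 11 \left(-14310\right) = \left(-22\right) \left(-14310\right) = 314820$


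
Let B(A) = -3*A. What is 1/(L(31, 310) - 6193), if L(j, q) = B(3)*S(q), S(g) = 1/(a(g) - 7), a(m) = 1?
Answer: -2/12383 ≈ -0.00016151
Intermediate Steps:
S(g) = -⅙ (S(g) = 1/(1 - 7) = 1/(-6) = -⅙)
L(j, q) = 3/2 (L(j, q) = -3*3*(-⅙) = -9*(-⅙) = 3/2)
1/(L(31, 310) - 6193) = 1/(3/2 - 6193) = 1/(-12383/2) = -2/12383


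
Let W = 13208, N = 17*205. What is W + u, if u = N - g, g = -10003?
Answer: 26696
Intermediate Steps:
N = 3485
u = 13488 (u = 3485 - 1*(-10003) = 3485 + 10003 = 13488)
W + u = 13208 + 13488 = 26696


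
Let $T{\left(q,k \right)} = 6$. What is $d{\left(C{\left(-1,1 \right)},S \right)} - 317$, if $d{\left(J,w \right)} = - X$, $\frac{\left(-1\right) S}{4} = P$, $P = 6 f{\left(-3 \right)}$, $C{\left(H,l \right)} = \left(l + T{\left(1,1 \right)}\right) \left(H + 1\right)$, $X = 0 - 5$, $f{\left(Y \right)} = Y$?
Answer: $-312$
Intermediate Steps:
$X = -5$ ($X = 0 - 5 = -5$)
$C{\left(H,l \right)} = \left(1 + H\right) \left(6 + l\right)$ ($C{\left(H,l \right)} = \left(l + 6\right) \left(H + 1\right) = \left(6 + l\right) \left(1 + H\right) = \left(1 + H\right) \left(6 + l\right)$)
$P = -18$ ($P = 6 \left(-3\right) = -18$)
$S = 72$ ($S = \left(-4\right) \left(-18\right) = 72$)
$d{\left(J,w \right)} = 5$ ($d{\left(J,w \right)} = \left(-1\right) \left(-5\right) = 5$)
$d{\left(C{\left(-1,1 \right)},S \right)} - 317 = 5 - 317 = -312$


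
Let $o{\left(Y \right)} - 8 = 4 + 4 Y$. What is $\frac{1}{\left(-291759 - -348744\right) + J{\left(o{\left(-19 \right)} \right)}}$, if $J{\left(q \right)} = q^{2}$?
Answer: $\frac{1}{61081} \approx 1.6372 \cdot 10^{-5}$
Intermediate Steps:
$o{\left(Y \right)} = 12 + 4 Y$ ($o{\left(Y \right)} = 8 + \left(4 + 4 Y\right) = 12 + 4 Y$)
$\frac{1}{\left(-291759 - -348744\right) + J{\left(o{\left(-19 \right)} \right)}} = \frac{1}{\left(-291759 - -348744\right) + \left(12 + 4 \left(-19\right)\right)^{2}} = \frac{1}{\left(-291759 + 348744\right) + \left(12 - 76\right)^{2}} = \frac{1}{56985 + \left(-64\right)^{2}} = \frac{1}{56985 + 4096} = \frac{1}{61081}$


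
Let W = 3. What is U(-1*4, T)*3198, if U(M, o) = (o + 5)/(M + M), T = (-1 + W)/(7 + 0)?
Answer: -59163/28 ≈ -2113.0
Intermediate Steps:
T = 2/7 (T = (-1 + 3)/(7 + 0) = 2/7 ≈ 0.28571)
U(M, o) = (5 + o)/(2*M) (U(M, o) = (5 + o)/((2*M)) = (5 + o)*(1/(2*M)) = (5 + o)/(2*M))
U(-1*4, T)*3198 = ((5 + 2/7)/(2*((-1*4))))*3198 = ((½)*(37/7)/(-4))*3198 = ((½)*(-¼)*(37/7))*3198 = -37/56*3198 = -59163/28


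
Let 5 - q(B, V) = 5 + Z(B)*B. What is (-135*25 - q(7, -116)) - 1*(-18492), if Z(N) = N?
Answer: 15166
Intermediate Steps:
q(B, V) = -B**2 (q(B, V) = 5 - (5 + B*B) = 5 - (5 + B**2) = 5 + (-5 - B**2) = -B**2)
(-135*25 - q(7, -116)) - 1*(-18492) = (-135*25 - (-1)*7**2) - 1*(-18492) = (-3375 - (-1)*49) + 18492 = (-3375 - 1*(-49)) + 18492 = (-3375 + 49) + 18492 = -3326 + 18492 = 15166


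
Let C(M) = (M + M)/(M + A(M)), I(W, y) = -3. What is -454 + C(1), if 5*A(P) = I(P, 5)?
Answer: -449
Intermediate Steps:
A(P) = -3/5 (A(P) = (1/5)*(-3) = -3/5)
C(M) = 2*M/(-3/5 + M) (C(M) = (M + M)/(M - 3/5) = (2*M)/(-3/5 + M) = 2*M/(-3/5 + M))
-454 + C(1) = -454 + 10*1/(-3 + 5*1) = -454 + 10*1/(-3 + 5) = -454 + 10*1/2 = -454 + 10*1*(1/2) = -454 + 5 = -449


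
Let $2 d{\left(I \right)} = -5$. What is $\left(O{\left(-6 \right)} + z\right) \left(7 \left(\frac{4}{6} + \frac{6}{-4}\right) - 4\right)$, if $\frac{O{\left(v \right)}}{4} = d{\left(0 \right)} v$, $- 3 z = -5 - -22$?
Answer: $- \frac{9617}{18} \approx -534.28$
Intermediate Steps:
$d{\left(I \right)} = - \frac{5}{2}$ ($d{\left(I \right)} = \frac{1}{2} \left(-5\right) = - \frac{5}{2}$)
$z = - \frac{17}{3}$ ($z = - \frac{-5 - -22}{3} = - \frac{-5 + 22}{3} = \left(- \frac{1}{3}\right) 17 = - \frac{17}{3} \approx -5.6667$)
$O{\left(v \right)} = - 10 v$ ($O{\left(v \right)} = 4 \left(- \frac{5 v}{2}\right) = - 10 v$)
$\left(O{\left(-6 \right)} + z\right) \left(7 \left(\frac{4}{6} + \frac{6}{-4}\right) - 4\right) = \left(\left(-10\right) \left(-6\right) - \frac{17}{3}\right) \left(7 \left(\frac{4}{6} + \frac{6}{-4}\right) - 4\right) = \left(60 - \frac{17}{3}\right) \left(7 \left(4 \cdot \frac{1}{6} + 6 \left(- \frac{1}{4}\right)\right) - 4\right) = \frac{163 \left(7 \left(\frac{2}{3} - \frac{3}{2}\right) - 4\right)}{3} = \frac{163 \left(7 \left(- \frac{5}{6}\right) - 4\right)}{3} = \frac{163 \left(- \frac{35}{6} - 4\right)}{3} = \frac{163}{3} \left(- \frac{59}{6}\right) = - \frac{9617}{18}$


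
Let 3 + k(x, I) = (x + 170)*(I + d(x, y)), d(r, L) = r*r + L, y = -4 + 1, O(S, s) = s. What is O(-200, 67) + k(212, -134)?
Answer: 17116338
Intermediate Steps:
y = -3
d(r, L) = L + r**2 (d(r, L) = r**2 + L = L + r**2)
k(x, I) = -3 + (170 + x)*(-3 + I + x**2) (k(x, I) = -3 + (x + 170)*(I + (-3 + x**2)) = -3 + (170 + x)*(-3 + I + x**2))
O(-200, 67) + k(212, -134) = 67 + (-513 + 170*(-134) + 170*212**2 - 134*212 + 212*(-3 + 212**2)) = 67 + (-513 - 22780 + 170*44944 - 28408 + 212*(-3 + 44944)) = 67 + (-513 - 22780 + 7640480 - 28408 + 212*44941) = 67 + (-513 - 22780 + 7640480 - 28408 + 9527492) = 67 + 17116271 = 17116338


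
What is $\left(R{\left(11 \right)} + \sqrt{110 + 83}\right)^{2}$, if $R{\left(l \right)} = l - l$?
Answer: $193$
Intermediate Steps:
$R{\left(l \right)} = 0$
$\left(R{\left(11 \right)} + \sqrt{110 + 83}\right)^{2} = \left(0 + \sqrt{110 + 83}\right)^{2} = \left(0 + \sqrt{193}\right)^{2} = \left(\sqrt{193}\right)^{2} = 193$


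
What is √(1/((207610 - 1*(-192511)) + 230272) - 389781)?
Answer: 2*I*√38724287714058819/630393 ≈ 624.32*I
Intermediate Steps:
√(1/((207610 - 1*(-192511)) + 230272) - 389781) = √(1/((207610 + 192511) + 230272) - 389781) = √(1/(400121 + 230272) - 389781) = √(1/630393 - 389781) = √(-245715213932/630393) = 2*I*√38724287714058819/630393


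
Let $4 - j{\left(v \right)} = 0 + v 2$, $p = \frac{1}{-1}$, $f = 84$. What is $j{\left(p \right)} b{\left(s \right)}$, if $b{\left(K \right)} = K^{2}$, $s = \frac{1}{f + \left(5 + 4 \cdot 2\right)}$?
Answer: $\frac{6}{9409} \approx 0.00063769$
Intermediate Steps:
$p = -1$
$j{\left(v \right)} = 4 - 2 v$ ($j{\left(v \right)} = 4 - \left(0 + v 2\right) = 4 - \left(0 + 2 v\right) = 4 - 2 v$)
$s = \frac{1}{97}$ ($s = \frac{1}{84 + \left(5 + 4 \cdot 2\right)} = \frac{1}{84 + \left(5 + 8\right)} = \frac{1}{84 + 13} = \frac{1}{97} \approx 0.010309$)
$j{\left(p \right)} b{\left(s \right)} = \frac{4 - -2}{9409} = \left(4 + 2\right) \frac{1}{9409} = 6 \cdot \frac{1}{9409} = \frac{6}{9409}$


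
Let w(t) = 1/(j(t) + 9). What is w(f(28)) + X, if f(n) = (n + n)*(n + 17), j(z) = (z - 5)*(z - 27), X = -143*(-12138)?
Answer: 10882885549537/6269904 ≈ 1.7357e+6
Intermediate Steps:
X = 1735734
j(z) = (-27 + z)*(-5 + z) (j(z) = (-5 + z)*(-27 + z) = (-27 + z)*(-5 + z))
f(n) = 2*n*(17 + n) (f(n) = (2*n)*(17 + n) = 2*n*(17 + n))
w(t) = 1/(144 + t² - 32*t) (w(t) = 1/((135 + t² - 32*t) + 9) = 1/(144 + t² - 32*t))
w(f(28)) + X = 1/(144 + (2*28*(17 + 28))² - 64*28*(17 + 28)) + 1735734 = 1/(144 + (2*28*45)² - 64*28*45) + 1735734 = 1/(144 + 2520² - 32*2520) + 1735734 = 1/(144 + 6350400 - 80640) + 1735734 = 1/6269904 + 1735734 = 10882885549537/6269904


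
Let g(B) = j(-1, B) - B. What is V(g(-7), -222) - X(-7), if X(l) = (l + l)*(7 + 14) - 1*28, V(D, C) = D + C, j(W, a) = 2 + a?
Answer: 102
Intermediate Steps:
g(B) = 2 (g(B) = (2 + B) - B = 2)
V(D, C) = C + D
X(l) = -28 + 42*l (X(l) = (2*l)*21 - 28 = 42*l - 28 = -28 + 42*l)
V(g(-7), -222) - X(-7) = (-222 + 2) - (-28 + 42*(-7)) = -220 - (-28 - 294) = -220 - 1*(-322) = -220 + 322 = 102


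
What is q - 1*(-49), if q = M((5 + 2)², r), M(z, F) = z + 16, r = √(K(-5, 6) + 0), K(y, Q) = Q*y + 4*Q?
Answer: 114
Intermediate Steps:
K(y, Q) = 4*Q + Q*y
r = I*√6 (r = √(6*(4 - 5) + 0) = √(6*(-1) + 0) = √(-6 + 0) = √(-6) = I*√6 ≈ 2.4495*I)
M(z, F) = 16 + z
q = 65 (q = 16 + (5 + 2)² = 16 + 7² = 16 + 49 = 65)
q - 1*(-49) = 65 - 1*(-49) = 65 + 49 = 114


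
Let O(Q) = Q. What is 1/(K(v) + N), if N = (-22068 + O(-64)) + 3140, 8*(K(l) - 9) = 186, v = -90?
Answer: -4/75839 ≈ -5.2743e-5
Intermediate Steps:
K(l) = 129/4 (K(l) = 9 + (⅛)*186 = 9 + 93/4 = 129/4)
N = -18992 (N = (-22068 - 64) + 3140 = -22132 + 3140 = -18992)
1/(K(v) + N) = 1/(129/4 - 18992) = 1/(-75839/4) = -4/75839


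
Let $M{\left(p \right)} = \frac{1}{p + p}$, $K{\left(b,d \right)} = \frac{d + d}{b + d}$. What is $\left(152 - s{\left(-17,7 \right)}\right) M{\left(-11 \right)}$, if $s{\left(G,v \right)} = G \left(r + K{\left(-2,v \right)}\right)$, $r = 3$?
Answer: $- \frac{1253}{110} \approx -11.391$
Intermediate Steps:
$K{\left(b,d \right)} = \frac{2 d}{b + d}$
$M{\left(p \right)} = \frac{1}{2 p}$
$s{\left(G,v \right)} = G \left(3 + \frac{2 v}{-2 + v}\right)$
$\left(152 - s{\left(-17,7 \right)}\right) M{\left(-11 \right)} = \left(152 - - \frac{17 \left(-6 + 5 \cdot 7\right)}{-2 + 7}\right) \frac{1}{2 \left(-11\right)} = \left(152 - - \frac{17 \left(-6 + 35\right)}{5}\right) \frac{1}{2} \left(- \frac{1}{11}\right) = \left(152 - \left(-17\right) \frac{1}{5} \cdot 29\right) \left(- \frac{1}{22}\right) = \left(152 - - \frac{493}{5}\right) \left(- \frac{1}{22}\right) = \left(152 + \frac{493}{5}\right) \left(- \frac{1}{22}\right) = \frac{1253}{5} \left(- \frac{1}{22}\right) = - \frac{1253}{110}$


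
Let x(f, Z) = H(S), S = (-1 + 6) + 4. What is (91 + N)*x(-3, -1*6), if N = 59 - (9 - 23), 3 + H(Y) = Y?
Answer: 984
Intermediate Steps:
S = 9 (S = 5 + 4 = 9)
H(Y) = -3 + Y
x(f, Z) = 6 (x(f, Z) = -3 + 9 = 6)
N = 73 (N = 59 - 1*(-14) = 59 + 14 = 73)
(91 + N)*x(-3, -1*6) = (91 + 73)*6 = 164*6 = 984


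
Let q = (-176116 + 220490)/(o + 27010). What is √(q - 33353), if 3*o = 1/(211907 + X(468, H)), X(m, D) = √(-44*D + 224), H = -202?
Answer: √(-572670290425829 - 5404920936*√2278)/√(17170824211 + 162060*√2278) ≈ 182.62*I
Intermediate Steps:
X(m, D) = √(224 - 44*D)
o = 1/(3*(211907 + 2*√2278)) (o = 1/(3*(211907 + 2*√(56 - 11*(-202)))) = 1/(3*(211907 + 2*√(56 + 2222))) = 1/(3*(211907 + 2*√2278)) ≈ 1.5723e-6)
q = 44374/(3638617107735017/134713702611 - 2*√2278/134713702611) (q = (-176116 + 220490)/((211907/134713702611 - 2*√2278/134713702611) + 27010) = 44374/(3638617107735017/134713702611 - 2*√2278/134713702611) ≈ 1.6429)
√(q - 33353) = √((28492940389170643122/17343361426878779513 + 266244*√2278/294837144256939251721) - 33353) = √(-578424640730298762453967/17343361426878779513 + 266244*√2278/294837144256939251721)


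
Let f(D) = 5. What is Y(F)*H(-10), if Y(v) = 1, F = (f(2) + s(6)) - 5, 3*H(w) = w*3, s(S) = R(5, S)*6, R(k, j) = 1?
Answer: -10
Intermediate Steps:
s(S) = 6 (s(S) = 1*6 = 6)
H(w) = w (H(w) = (w*3)/3 = (3*w)/3 = w)
F = 6 (F = (5 + 6) - 5 = 11 - 5 = 6)
Y(F)*H(-10) = 1*(-10) = -10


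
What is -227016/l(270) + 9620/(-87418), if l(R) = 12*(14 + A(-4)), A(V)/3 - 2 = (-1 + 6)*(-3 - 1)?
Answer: 413347231/874180 ≈ 472.84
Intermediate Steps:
A(V) = -54 (A(V) = 6 + 3*((-1 + 6)*(-3 - 1)) = 6 + 3*(5*(-4)) = 6 + 3*(-20) = 6 - 60 = -54)
l(R) = -480 (l(R) = 12*(14 - 54) = 12*(-40) = -480)
-227016/l(270) + 9620/(-87418) = -227016/(-480) + 9620/(-87418) = -227016*(-1/480) + 9620*(-1/87418) = 9459/20 - 4810/43709 = 413347231/874180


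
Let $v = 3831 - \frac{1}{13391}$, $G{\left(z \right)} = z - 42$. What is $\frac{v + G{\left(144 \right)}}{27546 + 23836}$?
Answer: $\frac{26333401}{344028181} \approx 0.076544$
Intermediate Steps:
$G{\left(z \right)} = -42 + z$ ($G{\left(z \right)} = z - 42 = -42 + z$)
$v = \frac{51300920}{13391}$ ($v = 3831 - \frac{1}{13391} = \frac{51300920}{13391} \approx 3831.0$)
$\frac{v + G{\left(144 \right)}}{27546 + 23836} = \frac{\frac{51300920}{13391} + \left(-42 + 144\right)}{27546 + 23836} = \frac{\frac{51300920}{13391} + 102}{51382} = \frac{52666802}{13391} \cdot \frac{1}{51382} = \frac{26333401}{344028181}$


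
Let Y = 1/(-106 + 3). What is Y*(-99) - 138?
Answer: -14115/103 ≈ -137.04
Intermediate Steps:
Y = -1/103 (Y = 1/(-103) = -1/103 ≈ -0.0097087)
Y*(-99) - 138 = -1/103*(-99) - 138 = 99/103 - 138 = -14115/103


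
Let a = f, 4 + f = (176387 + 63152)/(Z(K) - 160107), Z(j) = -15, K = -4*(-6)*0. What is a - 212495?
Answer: -34026004417/160122 ≈ -2.1250e+5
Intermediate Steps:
K = 0 (K = 24*0 = 0)
f = -880027/160122 (f = -4 + (176387 + 63152)/(-15 - 160107) = -4 + 239539/(-160122) = -4 + 239539*(-1/160122) = -4 - 239539/160122 = -880027/160122 ≈ -5.4960)
a = -880027/160122 ≈ -5.4960
a - 212495 = -880027/160122 - 212495 = -34026004417/160122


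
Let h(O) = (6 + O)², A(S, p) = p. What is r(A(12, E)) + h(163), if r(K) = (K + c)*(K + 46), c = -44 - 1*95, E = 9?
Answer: 21411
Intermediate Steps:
c = -139 (c = -44 - 95 = -139)
r(K) = (-139 + K)*(46 + K) (r(K) = (K - 139)*(K + 46) = (-139 + K)*(46 + K))
r(A(12, E)) + h(163) = (-6394 + 9² - 93*9) + (6 + 163)² = (-6394 + 81 - 837) + 169² = -7150 + 28561 = 21411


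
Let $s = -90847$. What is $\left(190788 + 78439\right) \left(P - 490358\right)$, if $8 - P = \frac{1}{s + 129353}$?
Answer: $- \frac{5083387281850927}{38506} \approx -1.3202 \cdot 10^{11}$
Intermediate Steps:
$P = \frac{308047}{38506}$ ($P = 8 - \frac{1}{-90847 + 129353} = 8 - \frac{1}{38506} = \frac{308047}{38506} \approx 8.0$)
$\left(190788 + 78439\right) \left(P - 490358\right) = \left(190788 + 78439\right) \left(\frac{308047}{38506} - 490358\right) = 269227 \left(- \frac{18881417101}{38506}\right) = - \frac{5083387281850927}{38506}$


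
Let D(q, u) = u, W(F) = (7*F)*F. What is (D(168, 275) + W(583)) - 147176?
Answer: 2232322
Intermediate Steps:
W(F) = 7*F²
(D(168, 275) + W(583)) - 147176 = (275 + 7*583²) - 147176 = (275 + 7*339889) - 147176 = (275 + 2379223) - 147176 = 2379498 - 147176 = 2232322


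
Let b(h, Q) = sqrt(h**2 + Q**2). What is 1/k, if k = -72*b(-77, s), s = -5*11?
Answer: -sqrt(74)/58608 ≈ -0.00014678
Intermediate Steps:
s = -55
b(h, Q) = sqrt(Q**2 + h**2)
k = -792*sqrt(74) (k = -72*sqrt((-55)**2 + (-77)**2) = -72*sqrt(3025 + 5929) = -792*sqrt(74) ≈ -6813.0)
1/k = 1/(-792*sqrt(74)) = -sqrt(74)/58608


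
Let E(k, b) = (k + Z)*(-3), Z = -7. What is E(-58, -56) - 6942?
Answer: -6747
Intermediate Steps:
E(k, b) = 21 - 3*k (E(k, b) = (k - 7)*(-3) = (-7 + k)*(-3) = 21 - 3*k)
E(-58, -56) - 6942 = (21 - 3*(-58)) - 6942 = (21 + 174) - 6942 = 195 - 6942 = -6747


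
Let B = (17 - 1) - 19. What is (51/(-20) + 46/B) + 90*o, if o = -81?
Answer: -438473/60 ≈ -7307.9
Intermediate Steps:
B = -3 (B = 16 - 19 = -3)
(51/(-20) + 46/B) + 90*o = (51/(-20) + 46/(-3)) + 90*(-81) = (51*(-1/20) + 46*(-1/3)) - 7290 = (-51/20 - 46/3) - 7290 = -1073/60 - 7290 = -438473/60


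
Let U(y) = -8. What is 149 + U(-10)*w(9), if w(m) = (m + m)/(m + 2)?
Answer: 1495/11 ≈ 135.91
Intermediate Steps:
w(m) = 2*m/(2 + m) (w(m) = (2*m)/(2 + m) = 2*m/(2 + m))
149 + U(-10)*w(9) = 149 - 16*9/(2 + 9) = 149 - 16*9/11 = 149 - 8*18/11 = 149 - 144/11 = 1495/11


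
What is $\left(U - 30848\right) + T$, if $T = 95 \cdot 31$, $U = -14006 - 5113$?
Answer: $-47022$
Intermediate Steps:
$U = -19119$ ($U = -14006 - 5113 = -19119$)
$T = 2945$
$\left(U - 30848\right) + T = \left(-19119 - 30848\right) + 2945 = -49967 + 2945 = -47022$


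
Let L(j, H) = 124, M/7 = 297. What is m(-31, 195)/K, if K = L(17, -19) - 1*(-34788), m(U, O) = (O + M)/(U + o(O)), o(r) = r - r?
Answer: -1137/541136 ≈ -0.0021011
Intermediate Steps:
M = 2079 (M = 7*297 = 2079)
o(r) = 0
m(U, O) = (2079 + O)/U (m(U, O) = (O + 2079)/(U + 0) = (2079 + O)/U)
K = 34912 (K = 124 - 1*(-34788) = 124 + 34788 = 34912)
m(-31, 195)/K = ((2079 + 195)/(-31))/34912 = -1/31*2274*(1/34912) = -2274/31*1/34912 = -1137/541136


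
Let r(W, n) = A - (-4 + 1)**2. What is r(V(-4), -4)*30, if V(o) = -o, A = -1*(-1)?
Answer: -240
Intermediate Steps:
A = 1
r(W, n) = -8 (r(W, n) = 1 - (-4 + 1)**2 = 1 - 1*(-3)**2 = 1 - 1*9 = 1 - 9 = -8)
r(V(-4), -4)*30 = -8*30 = -240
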